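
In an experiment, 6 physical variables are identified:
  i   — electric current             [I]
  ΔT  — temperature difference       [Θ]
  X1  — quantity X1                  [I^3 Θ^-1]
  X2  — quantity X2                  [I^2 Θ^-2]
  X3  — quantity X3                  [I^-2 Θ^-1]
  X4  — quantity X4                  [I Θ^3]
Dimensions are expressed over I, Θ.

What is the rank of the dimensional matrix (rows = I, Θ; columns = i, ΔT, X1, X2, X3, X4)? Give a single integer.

Write exponents as rows I,Θ / cols i,ΔT,X1,X2,X3,X4:
  I: [ 1  0  3  2 -2  1]
  Θ: [ 0  1 -1 -2 -1  3]
Echelon form has 2 nonzero rows (pivots: i,ΔT)

2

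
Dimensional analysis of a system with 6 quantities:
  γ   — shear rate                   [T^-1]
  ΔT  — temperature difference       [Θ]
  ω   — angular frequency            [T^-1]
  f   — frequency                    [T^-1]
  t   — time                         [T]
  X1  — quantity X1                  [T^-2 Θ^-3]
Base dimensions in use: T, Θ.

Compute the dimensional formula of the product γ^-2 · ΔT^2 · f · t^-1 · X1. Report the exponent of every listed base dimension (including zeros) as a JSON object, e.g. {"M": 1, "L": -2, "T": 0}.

Exponent matrix [T,Θ] × [γ,ΔT,ω,f,t,X1]:
  T: [-1  0 -1 -1  1 -2]
  Θ: [ 0  1  0  0  0 -3]
  [T]: (-2)·-1+(2)·0+(1)·-1+(-1)·1+(1)·-2 = -2
  [Θ]: (-2)·0+(2)·1+(1)·0+(-1)·0+(1)·-3 = -1
⇒ T^-2 Θ^-1

{"T": -2, "Θ": -1}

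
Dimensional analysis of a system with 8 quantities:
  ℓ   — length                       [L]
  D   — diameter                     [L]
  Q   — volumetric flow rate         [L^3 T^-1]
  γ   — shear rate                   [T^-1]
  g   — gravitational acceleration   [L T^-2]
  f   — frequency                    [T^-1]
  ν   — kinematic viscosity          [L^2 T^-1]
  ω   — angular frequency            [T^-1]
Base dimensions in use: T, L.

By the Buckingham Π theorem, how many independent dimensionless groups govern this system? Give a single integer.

Dimensional matrix (T×L by ℓ×D×Q×γ×g×f×ν×ω):
  T: [ 0  0 -1 -1 -2 -1 -1 -1]
  L: [ 1  1  3  0  1  0  2  0]
RREF → pivots at {ℓ,Q} ⇒ r = 2
Π count = n − r = 8 − 2 = 6

6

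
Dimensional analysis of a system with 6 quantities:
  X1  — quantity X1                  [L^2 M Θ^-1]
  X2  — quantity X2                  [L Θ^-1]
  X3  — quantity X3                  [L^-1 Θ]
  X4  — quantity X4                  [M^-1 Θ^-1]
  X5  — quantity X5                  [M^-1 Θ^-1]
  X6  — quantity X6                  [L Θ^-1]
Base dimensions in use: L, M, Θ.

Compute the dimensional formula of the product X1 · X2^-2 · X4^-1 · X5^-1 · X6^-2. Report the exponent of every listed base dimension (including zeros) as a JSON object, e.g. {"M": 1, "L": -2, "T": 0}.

{"L": -2, "M": 3, "Θ": 5}

Dimensional matrix (L×M×Θ by X1×X2×X3×X4×X5×X6):
  L: [ 2  1 -1  0  0  1]
  M: [ 1  0  0 -1 -1  0]
  Θ: [-1 -1  1 -1 -1 -1]
  [L]: (1)·2+(-2)·1+(-1)·0+(-1)·0+(-2)·1 = -2
  [M]: (1)·1+(-2)·0+(-1)·-1+(-1)·-1+(-2)·0 = 3
  [Θ]: (1)·-1+(-2)·-1+(-1)·-1+(-1)·-1+(-2)·-1 = 5
⇒ L^-2 M^3 Θ^5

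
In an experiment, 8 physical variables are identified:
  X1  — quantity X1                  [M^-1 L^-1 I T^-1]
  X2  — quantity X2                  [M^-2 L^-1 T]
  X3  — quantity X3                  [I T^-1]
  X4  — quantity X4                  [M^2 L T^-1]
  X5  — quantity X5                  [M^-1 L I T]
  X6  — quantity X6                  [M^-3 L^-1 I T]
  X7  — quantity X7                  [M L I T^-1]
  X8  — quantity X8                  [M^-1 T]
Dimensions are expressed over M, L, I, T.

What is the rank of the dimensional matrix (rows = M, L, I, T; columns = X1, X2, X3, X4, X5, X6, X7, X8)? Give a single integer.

3

Dimensional matrix (M×L×I×T by X1×X2×X3×X4×X5×X6×X7×X8):
  M: [-1 -2  0  2 -1 -3  1 -1]
  L: [-1 -1  0  1  1 -1  1  0]
  I: [ 1  0  1  0  1  1  1  0]
  T: [-1  1 -1 -1  1  1 -1  1]
Echelon form has 3 nonzero rows (pivots: X1,X2,X3)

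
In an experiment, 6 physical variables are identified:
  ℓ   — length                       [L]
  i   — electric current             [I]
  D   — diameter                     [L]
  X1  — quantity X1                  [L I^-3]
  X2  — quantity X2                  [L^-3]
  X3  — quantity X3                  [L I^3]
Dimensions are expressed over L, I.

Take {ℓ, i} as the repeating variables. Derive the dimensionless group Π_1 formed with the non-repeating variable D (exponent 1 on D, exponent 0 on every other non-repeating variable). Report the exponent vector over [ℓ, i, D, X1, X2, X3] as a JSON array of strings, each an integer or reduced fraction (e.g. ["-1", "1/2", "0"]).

["-1", "0", "1", "0", "0", "0"]

Write exponents as rows L,I / cols ℓ,i,D,X1,X2,X3:
  L: [ 1  0  1  1 -3  1]
  I: [ 0  1  0 -3  0  3]
RREF → pivots at {ℓ,i} ⇒ r = 2
Pivot set = {ℓ,i}, free = {D,X1,X2,X3}
RREF:
  r0: [   1    0    1    1   -3    1]
  r1: [   0    1    0   -3    0    3]
Fix exponent of D at 1, X1 at 0, X2 at 0, X3 at 0; solve each RREF row for its pivot's exponent:
  r0: exp(ℓ) + (1)·1 = 0 ⇒ exp(ℓ) = -1
  r1: exp(i) + (0)·1 = 0 ⇒ exp(i) = 0
Π_1 = ℓ^-1 · D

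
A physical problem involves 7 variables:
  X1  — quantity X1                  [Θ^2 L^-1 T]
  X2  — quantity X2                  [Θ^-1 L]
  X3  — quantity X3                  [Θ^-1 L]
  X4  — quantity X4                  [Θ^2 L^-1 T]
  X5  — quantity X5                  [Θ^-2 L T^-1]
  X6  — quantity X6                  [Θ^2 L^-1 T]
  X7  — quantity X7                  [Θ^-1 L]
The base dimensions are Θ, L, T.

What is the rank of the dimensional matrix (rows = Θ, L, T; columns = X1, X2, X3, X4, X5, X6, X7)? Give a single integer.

Write exponents as rows Θ,L,T / cols X1,X2,X3,X4,X5,X6,X7:
  Θ: [ 2 -1 -1  2 -2  2 -1]
  L: [-1  1  1 -1  1 -1  1]
  T: [ 1  0  0  1 -1  1  0]
Row reduction gives pivot columns X1,X2; rank = 2

2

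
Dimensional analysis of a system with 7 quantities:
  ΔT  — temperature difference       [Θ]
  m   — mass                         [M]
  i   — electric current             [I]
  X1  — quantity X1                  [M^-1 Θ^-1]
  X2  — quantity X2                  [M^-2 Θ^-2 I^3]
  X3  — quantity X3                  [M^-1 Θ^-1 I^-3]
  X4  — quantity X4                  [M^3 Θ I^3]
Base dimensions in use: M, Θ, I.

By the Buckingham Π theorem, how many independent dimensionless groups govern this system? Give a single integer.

Dimensional matrix (M×Θ×I by ΔT×m×i×X1×X2×X3×X4):
  M: [ 0  1  0 -1 -2 -1  3]
  Θ: [ 1  0  0 -1 -2 -1  1]
  I: [ 0  0  1  0  3 -3  3]
RREF → pivots at {ΔT,m,i} ⇒ r = 3
7 vars − rank 3 = 4 Π groups

4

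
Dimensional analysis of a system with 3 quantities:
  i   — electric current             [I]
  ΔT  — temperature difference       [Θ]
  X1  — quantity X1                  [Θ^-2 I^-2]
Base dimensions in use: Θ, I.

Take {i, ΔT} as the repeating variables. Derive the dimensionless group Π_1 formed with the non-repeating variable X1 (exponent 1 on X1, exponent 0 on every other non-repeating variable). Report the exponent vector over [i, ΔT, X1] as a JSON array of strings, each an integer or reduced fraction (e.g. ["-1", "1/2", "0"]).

["2", "2", "1"]

Dimensional matrix (Θ×I by i×ΔT×X1):
  Θ: [ 0  1 -2]
  I: [ 1  0 -2]
RREF → pivots at {i,ΔT} ⇒ r = 2
Pivot set = {i,ΔT}, free = {X1}
RREF:
  r0: [   1    0   -2]
  r1: [   0    1   -2]
Fix exponent of X1 at 1; solve each RREF row for its pivot's exponent:
  r0: exp(i) + (-2)·1 = 0 ⇒ exp(i) = 2
  r1: exp(ΔT) + (-2)·1 = 0 ⇒ exp(ΔT) = 2
Π_1 = i^2 · ΔT^2 · X1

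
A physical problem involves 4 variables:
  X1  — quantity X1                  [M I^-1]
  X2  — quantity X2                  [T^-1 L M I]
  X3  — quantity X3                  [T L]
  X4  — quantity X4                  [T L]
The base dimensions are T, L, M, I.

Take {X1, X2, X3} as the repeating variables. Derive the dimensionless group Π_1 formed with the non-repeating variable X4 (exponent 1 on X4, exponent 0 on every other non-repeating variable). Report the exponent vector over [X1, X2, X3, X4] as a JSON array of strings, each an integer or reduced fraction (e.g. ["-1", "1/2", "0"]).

["0", "0", "-1", "1"]

Write exponents as rows T,L,M,I / cols X1,X2,X3,X4:
  T: [ 0 -1  1  1]
  L: [ 0  1  1  1]
  M: [ 1  1  0  0]
  I: [-1  1  0  0]
Echelon form has 3 nonzero rows (pivots: X1,X2,X3)
Pivot set = {X1,X2,X3}, free = {X4}
RREF:
  r0: [   1    0    0    0]
  r1: [   0    1    0    0]
  r2: [   0    0    1    1]
  r3: [   0    0    0    0]
Fix exponent of X4 at 1; solve each RREF row for its pivot's exponent:
  r0: exp(X1) + (0)·1 = 0 ⇒ exp(X1) = 0
  r1: exp(X2) + (0)·1 = 0 ⇒ exp(X2) = 0
  r2: exp(X3) + (1)·1 = 0 ⇒ exp(X3) = -1
Π_1 = X3^-1 · X4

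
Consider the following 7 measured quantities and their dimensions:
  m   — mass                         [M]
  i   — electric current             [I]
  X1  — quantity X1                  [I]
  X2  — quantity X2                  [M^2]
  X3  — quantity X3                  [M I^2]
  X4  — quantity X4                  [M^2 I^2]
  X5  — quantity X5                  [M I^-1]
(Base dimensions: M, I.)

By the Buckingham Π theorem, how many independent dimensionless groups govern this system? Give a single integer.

Write exponents as rows M,I / cols m,i,X1,X2,X3,X4,X5:
  M: [ 1  0  0  2  1  2  1]
  I: [ 0  1  1  0  2  2 -1]
Row reduction gives pivot columns m,i; rank = 2
7 vars − rank 2 = 5 Π groups

5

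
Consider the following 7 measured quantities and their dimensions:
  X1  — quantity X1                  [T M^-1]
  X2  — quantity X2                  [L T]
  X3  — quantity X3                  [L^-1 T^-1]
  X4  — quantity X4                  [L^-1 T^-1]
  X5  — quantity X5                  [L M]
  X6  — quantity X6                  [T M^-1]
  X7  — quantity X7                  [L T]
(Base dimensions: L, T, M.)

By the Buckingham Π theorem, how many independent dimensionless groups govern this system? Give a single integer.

5

Dimensional matrix (L×T×M by X1×X2×X3×X4×X5×X6×X7):
  L: [ 0  1 -1 -1  1  0  1]
  T: [ 1  1 -1 -1  0  1  1]
  M: [-1  0  0  0  1 -1  0]
RREF → pivots at {X1,X2} ⇒ r = 2
n=7, r=2 ⇒ 5 dimensionless groups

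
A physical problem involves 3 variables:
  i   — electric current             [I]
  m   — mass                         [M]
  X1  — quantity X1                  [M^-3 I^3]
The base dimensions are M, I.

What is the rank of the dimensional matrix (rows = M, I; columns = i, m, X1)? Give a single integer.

Write exponents as rows M,I / cols i,m,X1:
  M: [ 0  1 -3]
  I: [ 1  0  3]
RREF → pivots at {i,m} ⇒ r = 2

2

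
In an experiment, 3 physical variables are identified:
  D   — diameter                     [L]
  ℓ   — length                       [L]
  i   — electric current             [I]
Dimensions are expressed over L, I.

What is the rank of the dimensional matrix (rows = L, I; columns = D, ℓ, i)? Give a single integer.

2

Exponent matrix [L,I] × [D,ℓ,i]:
  L: [ 1  1  0]
  I: [ 0  0  1]
RREF → pivots at {D,i} ⇒ r = 2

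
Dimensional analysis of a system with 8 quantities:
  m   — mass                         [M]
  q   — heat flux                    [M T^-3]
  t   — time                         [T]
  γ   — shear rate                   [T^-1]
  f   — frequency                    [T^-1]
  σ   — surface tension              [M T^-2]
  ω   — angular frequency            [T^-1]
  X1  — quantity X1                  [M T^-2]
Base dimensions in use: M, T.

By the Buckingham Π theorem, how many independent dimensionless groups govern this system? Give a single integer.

Exponent matrix [M,T] × [m,q,t,γ,f,σ,ω,X1]:
  M: [ 1  1  0  0  0  1  0  1]
  T: [ 0 -3  1 -1 -1 -2 -1 -2]
Echelon form has 2 nonzero rows (pivots: m,q)
8 vars − rank 2 = 6 Π groups

6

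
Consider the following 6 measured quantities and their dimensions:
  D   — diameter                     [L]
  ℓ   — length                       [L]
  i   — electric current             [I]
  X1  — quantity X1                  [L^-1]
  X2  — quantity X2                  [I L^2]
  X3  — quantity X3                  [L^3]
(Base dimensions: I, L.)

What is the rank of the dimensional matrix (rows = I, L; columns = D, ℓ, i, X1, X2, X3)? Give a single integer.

Dimensional matrix (I×L by D×ℓ×i×X1×X2×X3):
  I: [ 0  0  1  0  1  0]
  L: [ 1  1  0 -1  2  3]
Echelon form has 2 nonzero rows (pivots: D,i)

2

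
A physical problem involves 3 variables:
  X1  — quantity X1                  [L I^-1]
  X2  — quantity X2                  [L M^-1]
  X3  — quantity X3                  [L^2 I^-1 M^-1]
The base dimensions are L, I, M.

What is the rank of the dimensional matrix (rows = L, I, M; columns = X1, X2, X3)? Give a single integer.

2

Write exponents as rows L,I,M / cols X1,X2,X3:
  L: [ 1  1  2]
  I: [-1  0 -1]
  M: [ 0 -1 -1]
Echelon form has 2 nonzero rows (pivots: X1,X2)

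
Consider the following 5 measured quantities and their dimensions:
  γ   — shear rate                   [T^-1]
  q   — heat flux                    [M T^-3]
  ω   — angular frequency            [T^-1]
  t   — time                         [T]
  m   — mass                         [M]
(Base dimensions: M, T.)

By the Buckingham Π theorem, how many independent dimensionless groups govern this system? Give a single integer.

Write exponents as rows M,T / cols γ,q,ω,t,m:
  M: [ 0  1  0  0  1]
  T: [-1 -3 -1  1  0]
Row reduction gives pivot columns γ,q; rank = 2
n=5, r=2 ⇒ 3 dimensionless groups

3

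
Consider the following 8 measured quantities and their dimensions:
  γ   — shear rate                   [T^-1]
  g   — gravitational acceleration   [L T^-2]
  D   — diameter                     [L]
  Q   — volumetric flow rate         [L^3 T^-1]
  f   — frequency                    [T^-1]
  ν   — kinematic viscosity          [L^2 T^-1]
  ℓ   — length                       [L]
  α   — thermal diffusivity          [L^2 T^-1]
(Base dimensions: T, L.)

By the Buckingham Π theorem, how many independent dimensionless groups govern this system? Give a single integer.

Write exponents as rows T,L / cols γ,g,D,Q,f,ν,ℓ,α:
  T: [-1 -2  0 -1 -1 -1  0 -1]
  L: [ 0  1  1  3  0  2  1  2]
Row reduction gives pivot columns γ,g; rank = 2
Π count = n − r = 8 − 2 = 6

6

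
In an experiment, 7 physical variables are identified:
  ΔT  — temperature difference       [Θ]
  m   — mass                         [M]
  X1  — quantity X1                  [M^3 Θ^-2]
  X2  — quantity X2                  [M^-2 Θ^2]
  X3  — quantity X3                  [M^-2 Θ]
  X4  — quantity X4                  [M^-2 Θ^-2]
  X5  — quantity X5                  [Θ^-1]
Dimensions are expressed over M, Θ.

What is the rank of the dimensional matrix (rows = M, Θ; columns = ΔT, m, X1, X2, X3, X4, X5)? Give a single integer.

2

Write exponents as rows M,Θ / cols ΔT,m,X1,X2,X3,X4,X5:
  M: [ 0  1  3 -2 -2 -2  0]
  Θ: [ 1  0 -2  2  1 -2 -1]
Echelon form has 2 nonzero rows (pivots: ΔT,m)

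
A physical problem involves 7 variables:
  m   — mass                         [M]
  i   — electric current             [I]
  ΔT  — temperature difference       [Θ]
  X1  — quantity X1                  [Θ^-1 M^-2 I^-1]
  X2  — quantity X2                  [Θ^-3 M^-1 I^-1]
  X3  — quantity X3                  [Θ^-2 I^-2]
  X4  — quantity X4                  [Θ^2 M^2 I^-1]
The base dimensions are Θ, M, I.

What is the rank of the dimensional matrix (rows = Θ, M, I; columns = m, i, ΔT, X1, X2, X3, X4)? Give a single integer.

3

Exponent matrix [Θ,M,I] × [m,i,ΔT,X1,X2,X3,X4]:
  Θ: [ 0  0  1 -1 -3 -2  2]
  M: [ 1  0  0 -2 -1  0  2]
  I: [ 0  1  0 -1 -1 -2 -1]
Echelon form has 3 nonzero rows (pivots: m,i,ΔT)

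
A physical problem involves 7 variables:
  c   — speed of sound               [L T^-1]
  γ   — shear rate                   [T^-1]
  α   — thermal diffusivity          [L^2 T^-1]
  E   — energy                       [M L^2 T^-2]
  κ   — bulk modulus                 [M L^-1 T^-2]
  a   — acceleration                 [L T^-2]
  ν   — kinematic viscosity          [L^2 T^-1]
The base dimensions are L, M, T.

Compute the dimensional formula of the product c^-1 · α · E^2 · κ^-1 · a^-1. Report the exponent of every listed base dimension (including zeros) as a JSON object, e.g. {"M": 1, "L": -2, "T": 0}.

Exponent matrix [L,M,T] × [c,γ,α,E,κ,a,ν]:
  L: [ 1  0  2  2 -1  1  2]
  M: [ 0  0  0  1  1  0  0]
  T: [-1 -1 -1 -2 -2 -2 -1]
  [L]: (-1)·1+(1)·2+(2)·2+(-1)·-1+(-1)·1 = 5
  [M]: (-1)·0+(1)·0+(2)·1+(-1)·1+(-1)·0 = 1
  [T]: (-1)·-1+(1)·-1+(2)·-2+(-1)·-2+(-1)·-2 = 0
⇒ L^5 M

{"L": 5, "M": 1, "T": 0}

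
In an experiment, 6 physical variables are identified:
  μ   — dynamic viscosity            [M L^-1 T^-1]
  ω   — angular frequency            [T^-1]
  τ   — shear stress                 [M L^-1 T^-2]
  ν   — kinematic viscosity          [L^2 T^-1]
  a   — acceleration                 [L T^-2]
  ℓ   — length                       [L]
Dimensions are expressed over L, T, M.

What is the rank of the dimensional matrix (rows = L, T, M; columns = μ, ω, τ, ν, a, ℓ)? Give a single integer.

Write exponents as rows L,T,M / cols μ,ω,τ,ν,a,ℓ:
  L: [-1  0 -1  2  1  1]
  T: [-1 -1 -2 -1 -2  0]
  M: [ 1  0  1  0  0  0]
Echelon form has 3 nonzero rows (pivots: μ,ω,ν)

3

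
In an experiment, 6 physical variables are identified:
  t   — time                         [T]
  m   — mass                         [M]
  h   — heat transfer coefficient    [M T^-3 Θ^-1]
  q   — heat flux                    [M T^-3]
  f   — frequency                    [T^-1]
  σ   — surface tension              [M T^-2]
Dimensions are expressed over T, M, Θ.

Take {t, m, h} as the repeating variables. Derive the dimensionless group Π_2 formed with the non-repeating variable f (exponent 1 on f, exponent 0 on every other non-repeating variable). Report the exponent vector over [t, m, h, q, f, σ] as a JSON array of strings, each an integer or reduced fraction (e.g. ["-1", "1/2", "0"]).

Exponent matrix [T,M,Θ] × [t,m,h,q,f,σ]:
  T: [ 1  0 -3 -3 -1 -2]
  M: [ 0  1  1  1  0  1]
  Θ: [ 0  0 -1  0  0  0]
Echelon form has 3 nonzero rows (pivots: t,m,h)
Pivot set = {t,m,h}, free = {q,f,σ}
RREF:
  r0: [   1    0    0   -3   -1   -2]
  r1: [   0    1    0    1    0    1]
  r2: [   0    0    1    0    0    0]
Fix exponent of f at 1, q at 0, σ at 0; solve each RREF row for its pivot's exponent:
  r0: exp(t) + (-1)·1 = 0 ⇒ exp(t) = 1
  r1: exp(m) + (0)·1 = 0 ⇒ exp(m) = 0
  r2: exp(h) + (0)·1 = 0 ⇒ exp(h) = 0
Π_2 = t · f

["1", "0", "0", "0", "1", "0"]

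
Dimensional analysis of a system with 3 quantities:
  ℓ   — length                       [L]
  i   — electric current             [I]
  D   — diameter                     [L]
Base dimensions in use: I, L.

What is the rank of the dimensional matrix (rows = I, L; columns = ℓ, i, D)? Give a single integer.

2

Dimensional matrix (I×L by ℓ×i×D):
  I: [ 0  1  0]
  L: [ 1  0  1]
Row reduction gives pivot columns ℓ,i; rank = 2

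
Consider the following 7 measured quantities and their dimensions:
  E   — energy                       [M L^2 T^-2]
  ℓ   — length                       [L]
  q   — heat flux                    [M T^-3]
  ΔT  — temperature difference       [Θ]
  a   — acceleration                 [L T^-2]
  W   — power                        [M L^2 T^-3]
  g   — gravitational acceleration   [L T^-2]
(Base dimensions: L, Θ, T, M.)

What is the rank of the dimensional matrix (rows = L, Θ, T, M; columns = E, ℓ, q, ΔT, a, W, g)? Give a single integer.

Exponent matrix [L,Θ,T,M] × [E,ℓ,q,ΔT,a,W,g]:
  L: [ 2  1  0  0  1  2  1]
  Θ: [ 0  0  0  1  0  0  0]
  T: [-2  0 -3  0 -2 -3 -2]
  M: [ 1  0  1  0  0  1  0]
RREF → pivots at {E,ℓ,q,ΔT} ⇒ r = 4

4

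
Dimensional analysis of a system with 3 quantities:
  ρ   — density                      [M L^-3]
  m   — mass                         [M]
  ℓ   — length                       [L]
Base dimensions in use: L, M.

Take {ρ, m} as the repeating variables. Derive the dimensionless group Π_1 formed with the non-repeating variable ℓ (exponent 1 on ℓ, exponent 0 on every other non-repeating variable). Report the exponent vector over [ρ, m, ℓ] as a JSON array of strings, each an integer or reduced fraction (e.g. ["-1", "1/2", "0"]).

Exponent matrix [L,M] × [ρ,m,ℓ]:
  L: [-3  0  1]
  M: [ 1  1  0]
RREF → pivots at {ρ,m} ⇒ r = 2
Pivot set = {ρ,m}, free = {ℓ}
RREF:
  r0: [   1    0 -1/3]
  r1: [   0    1  1/3]
Fix exponent of ℓ at 1; solve each RREF row for its pivot's exponent:
  r0: exp(ρ) + (-1/3)·1 = 0 ⇒ exp(ρ) = 1/3
  r1: exp(m) + (1/3)·1 = 0 ⇒ exp(m) = -1/3
Π_1 = ρ^(1/3) · m^(-1/3) · ℓ

["1/3", "-1/3", "1"]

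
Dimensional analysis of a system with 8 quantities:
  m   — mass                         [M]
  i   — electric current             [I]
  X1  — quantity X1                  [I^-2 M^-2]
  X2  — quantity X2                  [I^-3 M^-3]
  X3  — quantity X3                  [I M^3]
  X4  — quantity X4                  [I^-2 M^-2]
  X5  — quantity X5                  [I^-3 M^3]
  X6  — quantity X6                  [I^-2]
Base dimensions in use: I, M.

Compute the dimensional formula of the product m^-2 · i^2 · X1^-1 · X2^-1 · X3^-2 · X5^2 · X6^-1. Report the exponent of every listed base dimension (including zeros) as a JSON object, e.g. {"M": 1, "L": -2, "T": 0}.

{"I": 1, "M": 3}

Dimensional matrix (I×M by m×i×X1×X2×X3×X4×X5×X6):
  I: [ 0  1 -2 -3  1 -2 -3 -2]
  M: [ 1  0 -2 -3  3 -2  3  0]
  [I]: (-2)·0+(2)·1+(-1)·-2+(-1)·-3+(-2)·1+(2)·-3+(-1)·-2 = 1
  [M]: (-2)·1+(2)·0+(-1)·-2+(-1)·-3+(-2)·3+(2)·3+(-1)·0 = 3
⇒ I M^3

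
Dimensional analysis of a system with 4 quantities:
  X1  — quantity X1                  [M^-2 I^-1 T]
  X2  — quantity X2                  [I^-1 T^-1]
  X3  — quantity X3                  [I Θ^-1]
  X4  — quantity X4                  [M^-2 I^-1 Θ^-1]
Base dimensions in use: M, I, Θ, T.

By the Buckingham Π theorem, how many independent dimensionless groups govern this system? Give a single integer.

1

Dimensional matrix (M×I×Θ×T by X1×X2×X3×X4):
  M: [-2  0  0 -2]
  I: [-1 -1  1 -1]
  Θ: [ 0  0 -1 -1]
  T: [ 1 -1  0  0]
RREF → pivots at {X1,X2,X3} ⇒ r = 3
4 vars − rank 3 = 1 Π group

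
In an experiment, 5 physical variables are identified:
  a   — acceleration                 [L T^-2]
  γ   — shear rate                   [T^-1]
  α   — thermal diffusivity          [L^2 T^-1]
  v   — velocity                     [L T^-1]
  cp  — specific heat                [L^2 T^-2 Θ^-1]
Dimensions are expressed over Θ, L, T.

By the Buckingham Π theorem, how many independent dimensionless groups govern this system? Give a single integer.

2

Write exponents as rows Θ,L,T / cols a,γ,α,v,cp:
  Θ: [ 0  0  0  0 -1]
  L: [ 1  0  2  1  2]
  T: [-2 -1 -1 -1 -2]
RREF → pivots at {a,γ,cp} ⇒ r = 3
Π count = n − r = 5 − 3 = 2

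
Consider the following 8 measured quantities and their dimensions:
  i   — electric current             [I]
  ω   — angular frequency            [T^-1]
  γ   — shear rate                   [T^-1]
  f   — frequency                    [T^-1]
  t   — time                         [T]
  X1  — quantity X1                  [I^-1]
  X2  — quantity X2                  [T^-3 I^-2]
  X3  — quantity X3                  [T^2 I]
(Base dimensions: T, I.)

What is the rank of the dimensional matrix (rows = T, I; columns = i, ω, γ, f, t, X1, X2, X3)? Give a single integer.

Exponent matrix [T,I] × [i,ω,γ,f,t,X1,X2,X3]:
  T: [ 0 -1 -1 -1  1  0 -3  2]
  I: [ 1  0  0  0  0 -1 -2  1]
Row reduction gives pivot columns i,ω; rank = 2

2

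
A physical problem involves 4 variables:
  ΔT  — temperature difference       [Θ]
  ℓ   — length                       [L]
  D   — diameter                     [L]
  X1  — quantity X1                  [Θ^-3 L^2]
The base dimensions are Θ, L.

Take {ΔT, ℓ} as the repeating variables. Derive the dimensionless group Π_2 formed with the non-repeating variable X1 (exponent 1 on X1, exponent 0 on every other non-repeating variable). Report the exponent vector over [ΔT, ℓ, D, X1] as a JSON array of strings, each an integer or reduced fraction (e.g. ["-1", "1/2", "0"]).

["3", "-2", "0", "1"]

Exponent matrix [Θ,L] × [ΔT,ℓ,D,X1]:
  Θ: [ 1  0  0 -3]
  L: [ 0  1  1  2]
Echelon form has 2 nonzero rows (pivots: ΔT,ℓ)
Pivot set = {ΔT,ℓ}, free = {D,X1}
RREF:
  r0: [   1    0    0   -3]
  r1: [   0    1    1    2]
Fix exponent of X1 at 1, D at 0; solve each RREF row for its pivot's exponent:
  r0: exp(ΔT) + (-3)·1 = 0 ⇒ exp(ΔT) = 3
  r1: exp(ℓ) + (2)·1 = 0 ⇒ exp(ℓ) = -2
Π_2 = ΔT^3 · ℓ^-2 · X1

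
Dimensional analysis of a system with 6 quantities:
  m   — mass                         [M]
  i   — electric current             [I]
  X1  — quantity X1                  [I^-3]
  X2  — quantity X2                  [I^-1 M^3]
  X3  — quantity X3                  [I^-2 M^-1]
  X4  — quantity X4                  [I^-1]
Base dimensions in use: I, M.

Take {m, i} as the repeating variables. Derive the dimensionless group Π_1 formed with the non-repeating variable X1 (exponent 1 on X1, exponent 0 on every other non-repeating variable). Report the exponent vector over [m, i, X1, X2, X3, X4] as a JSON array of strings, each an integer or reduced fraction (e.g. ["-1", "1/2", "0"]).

Exponent matrix [I,M] × [m,i,X1,X2,X3,X4]:
  I: [ 0  1 -3 -1 -2 -1]
  M: [ 1  0  0  3 -1  0]
Echelon form has 2 nonzero rows (pivots: m,i)
Pivot set = {m,i}, free = {X1,X2,X3,X4}
RREF:
  r0: [   1    0    0    3   -1    0]
  r1: [   0    1   -3   -1   -2   -1]
Fix exponent of X1 at 1, X2 at 0, X3 at 0, X4 at 0; solve each RREF row for its pivot's exponent:
  r0: exp(m) + (0)·1 = 0 ⇒ exp(m) = 0
  r1: exp(i) + (-3)·1 = 0 ⇒ exp(i) = 3
Π_1 = i^3 · X1

["0", "3", "1", "0", "0", "0"]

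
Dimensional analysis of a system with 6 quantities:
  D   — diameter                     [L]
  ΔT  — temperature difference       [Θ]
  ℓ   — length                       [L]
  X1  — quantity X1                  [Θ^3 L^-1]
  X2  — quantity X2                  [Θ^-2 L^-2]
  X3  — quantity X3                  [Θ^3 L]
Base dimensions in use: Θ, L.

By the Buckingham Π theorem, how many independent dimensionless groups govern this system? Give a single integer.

4

Dimensional matrix (Θ×L by D×ΔT×ℓ×X1×X2×X3):
  Θ: [ 0  1  0  3 -2  3]
  L: [ 1  0  1 -1 -2  1]
Echelon form has 2 nonzero rows (pivots: D,ΔT)
n=6, r=2 ⇒ 4 dimensionless groups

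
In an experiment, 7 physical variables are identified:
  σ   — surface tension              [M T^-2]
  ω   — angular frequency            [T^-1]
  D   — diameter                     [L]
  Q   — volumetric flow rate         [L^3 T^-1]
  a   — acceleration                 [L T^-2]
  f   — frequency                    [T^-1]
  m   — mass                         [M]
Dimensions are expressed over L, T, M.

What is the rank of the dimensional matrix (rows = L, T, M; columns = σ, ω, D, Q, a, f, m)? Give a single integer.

Write exponents as rows L,T,M / cols σ,ω,D,Q,a,f,m:
  L: [ 0  0  1  3  1  0  0]
  T: [-2 -1  0 -1 -2 -1  0]
  M: [ 1  0  0  0  0  0  1]
Row reduction gives pivot columns σ,ω,D; rank = 3

3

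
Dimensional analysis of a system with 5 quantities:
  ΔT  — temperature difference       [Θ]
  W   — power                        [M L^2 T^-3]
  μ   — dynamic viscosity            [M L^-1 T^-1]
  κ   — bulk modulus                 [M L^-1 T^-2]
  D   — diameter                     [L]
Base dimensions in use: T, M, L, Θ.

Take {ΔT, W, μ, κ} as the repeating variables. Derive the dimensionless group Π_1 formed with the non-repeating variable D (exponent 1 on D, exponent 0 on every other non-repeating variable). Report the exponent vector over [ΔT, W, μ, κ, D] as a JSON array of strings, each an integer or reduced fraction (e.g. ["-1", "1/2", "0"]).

["0", "-1/3", "-1/3", "2/3", "1"]

Dimensional matrix (T×M×L×Θ by ΔT×W×μ×κ×D):
  T: [ 0 -3 -1 -2  0]
  M: [ 0  1  1  1  0]
  L: [ 0  2 -1 -1  1]
  Θ: [ 1  0  0  0  0]
Echelon form has 4 nonzero rows (pivots: ΔT,W,μ,κ)
Pivot set = {ΔT,W,μ,κ}, free = {D}
RREF:
  r0: [   1    0    0    0    0]
  r1: [   0    1    0    0  1/3]
  r2: [   0    0    1    0  1/3]
  r3: [   0    0    0    1 -2/3]
Fix exponent of D at 1; solve each RREF row for its pivot's exponent:
  r0: exp(ΔT) + (0)·1 = 0 ⇒ exp(ΔT) = 0
  r1: exp(W) + (1/3)·1 = 0 ⇒ exp(W) = -1/3
  r2: exp(μ) + (1/3)·1 = 0 ⇒ exp(μ) = -1/3
  r3: exp(κ) + (-2/3)·1 = 0 ⇒ exp(κ) = 2/3
Π_1 = W^(-1/3) · μ^(-1/3) · κ^(2/3) · D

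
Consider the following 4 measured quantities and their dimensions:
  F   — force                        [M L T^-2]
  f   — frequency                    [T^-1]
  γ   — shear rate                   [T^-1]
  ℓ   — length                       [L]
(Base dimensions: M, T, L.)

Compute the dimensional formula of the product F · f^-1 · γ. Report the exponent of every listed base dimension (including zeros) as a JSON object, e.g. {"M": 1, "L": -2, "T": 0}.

Write exponents as rows M,T,L / cols F,f,γ,ℓ:
  M: [ 1  0  0  0]
  T: [-2 -1 -1  0]
  L: [ 1  0  0  1]
  [M]: (1)·1+(-1)·0+(1)·0 = 1
  [T]: (1)·-2+(-1)·-1+(1)·-1 = -2
  [L]: (1)·1+(-1)·0+(1)·0 = 1
⇒ M T^-2 L

{"M": 1, "T": -2, "L": 1}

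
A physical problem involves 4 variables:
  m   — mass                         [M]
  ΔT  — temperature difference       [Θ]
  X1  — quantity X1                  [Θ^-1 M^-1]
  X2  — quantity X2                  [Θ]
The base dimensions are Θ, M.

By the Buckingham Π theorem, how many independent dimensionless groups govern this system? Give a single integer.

Exponent matrix [Θ,M] × [m,ΔT,X1,X2]:
  Θ: [ 0  1 -1  1]
  M: [ 1  0 -1  0]
Row reduction gives pivot columns m,ΔT; rank = 2
4 vars − rank 2 = 2 Π groups

2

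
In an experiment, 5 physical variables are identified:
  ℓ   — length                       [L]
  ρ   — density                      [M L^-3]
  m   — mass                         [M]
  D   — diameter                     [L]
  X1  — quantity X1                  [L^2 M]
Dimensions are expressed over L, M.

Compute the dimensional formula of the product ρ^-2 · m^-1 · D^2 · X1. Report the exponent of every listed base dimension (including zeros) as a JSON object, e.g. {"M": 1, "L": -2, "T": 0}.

{"L": 10, "M": -2}

Write exponents as rows L,M / cols ℓ,ρ,m,D,X1:
  L: [ 1 -3  0  1  2]
  M: [ 0  1  1  0  1]
  [L]: (-2)·-3+(-1)·0+(2)·1+(1)·2 = 10
  [M]: (-2)·1+(-1)·1+(2)·0+(1)·1 = -2
⇒ L^10 M^-2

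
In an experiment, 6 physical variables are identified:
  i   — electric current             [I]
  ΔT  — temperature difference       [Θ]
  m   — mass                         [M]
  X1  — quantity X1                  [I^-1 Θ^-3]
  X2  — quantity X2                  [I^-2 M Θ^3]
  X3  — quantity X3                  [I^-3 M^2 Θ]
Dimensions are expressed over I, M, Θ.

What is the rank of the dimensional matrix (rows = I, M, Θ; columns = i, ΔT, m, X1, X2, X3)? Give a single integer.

3

Dimensional matrix (I×M×Θ by i×ΔT×m×X1×X2×X3):
  I: [ 1  0  0 -1 -2 -3]
  M: [ 0  0  1  0  1  2]
  Θ: [ 0  1  0 -3  3  1]
RREF → pivots at {i,ΔT,m} ⇒ r = 3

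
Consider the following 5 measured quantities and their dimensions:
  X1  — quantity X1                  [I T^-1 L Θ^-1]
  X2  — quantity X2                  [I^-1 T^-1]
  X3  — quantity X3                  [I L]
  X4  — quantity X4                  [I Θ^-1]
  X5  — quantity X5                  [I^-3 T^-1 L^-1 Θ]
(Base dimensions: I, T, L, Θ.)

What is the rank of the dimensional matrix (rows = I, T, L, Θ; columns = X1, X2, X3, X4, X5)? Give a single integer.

3

Exponent matrix [I,T,L,Θ] × [X1,X2,X3,X4,X5]:
  I: [ 1 -1  1  1 -3]
  T: [-1 -1  0  0 -1]
  L: [ 1  0  1  0 -1]
  Θ: [-1  0  0 -1  1]
Echelon form has 3 nonzero rows (pivots: X1,X2,X3)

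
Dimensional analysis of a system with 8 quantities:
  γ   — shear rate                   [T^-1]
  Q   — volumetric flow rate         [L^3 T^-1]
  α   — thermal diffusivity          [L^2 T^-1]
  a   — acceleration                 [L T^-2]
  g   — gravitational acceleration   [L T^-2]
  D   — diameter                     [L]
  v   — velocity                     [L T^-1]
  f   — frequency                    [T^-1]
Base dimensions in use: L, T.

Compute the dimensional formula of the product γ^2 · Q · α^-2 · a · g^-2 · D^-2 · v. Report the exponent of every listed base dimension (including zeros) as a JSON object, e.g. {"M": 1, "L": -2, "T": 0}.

Exponent matrix [L,T] × [γ,Q,α,a,g,D,v,f]:
  L: [ 0  3  2  1  1  1  1  0]
  T: [-1 -1 -1 -2 -2  0 -1 -1]
  [L]: (2)·0+(1)·3+(-2)·2+(1)·1+(-2)·1+(-2)·1+(1)·1 = -3
  [T]: (2)·-1+(1)·-1+(-2)·-1+(1)·-2+(-2)·-2+(-2)·0+(1)·-1 = 0
⇒ L^-3

{"L": -3, "T": 0}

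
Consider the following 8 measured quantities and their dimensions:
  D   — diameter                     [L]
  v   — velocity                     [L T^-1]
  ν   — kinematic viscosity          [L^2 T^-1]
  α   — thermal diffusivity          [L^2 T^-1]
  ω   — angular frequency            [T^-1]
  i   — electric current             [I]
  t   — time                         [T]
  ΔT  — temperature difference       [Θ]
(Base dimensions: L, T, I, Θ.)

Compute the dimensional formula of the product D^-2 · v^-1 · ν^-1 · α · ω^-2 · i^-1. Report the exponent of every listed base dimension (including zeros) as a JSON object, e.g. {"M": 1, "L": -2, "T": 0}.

Write exponents as rows L,T,I,Θ / cols D,v,ν,α,ω,i,t,ΔT:
  L: [ 1  1  2  2  0  0  0  0]
  T: [ 0 -1 -1 -1 -1  0  1  0]
  I: [ 0  0  0  0  0  1  0  0]
  Θ: [ 0  0  0  0  0  0  0  1]
  [L]: (-2)·1+(-1)·1+(-1)·2+(1)·2+(-2)·0+(-1)·0 = -3
  [T]: (-2)·0+(-1)·-1+(-1)·-1+(1)·-1+(-2)·-1+(-1)·0 = 3
  [I]: (-2)·0+(-1)·0+(-1)·0+(1)·0+(-2)·0+(-1)·1 = -1
  [Θ]: (-2)·0+(-1)·0+(-1)·0+(1)·0+(-2)·0+(-1)·0 = 0
⇒ L^-3 T^3 I^-1

{"L": -3, "T": 3, "I": -1, "Θ": 0}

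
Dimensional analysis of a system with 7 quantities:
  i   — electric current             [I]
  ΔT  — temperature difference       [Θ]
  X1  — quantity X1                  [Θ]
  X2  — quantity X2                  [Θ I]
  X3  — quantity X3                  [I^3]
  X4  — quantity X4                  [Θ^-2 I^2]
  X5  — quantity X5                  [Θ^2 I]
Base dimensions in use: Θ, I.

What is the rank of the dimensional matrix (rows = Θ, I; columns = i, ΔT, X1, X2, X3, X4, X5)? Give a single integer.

Write exponents as rows Θ,I / cols i,ΔT,X1,X2,X3,X4,X5:
  Θ: [ 0  1  1  1  0 -2  2]
  I: [ 1  0  0  1  3  2  1]
Row reduction gives pivot columns i,ΔT; rank = 2

2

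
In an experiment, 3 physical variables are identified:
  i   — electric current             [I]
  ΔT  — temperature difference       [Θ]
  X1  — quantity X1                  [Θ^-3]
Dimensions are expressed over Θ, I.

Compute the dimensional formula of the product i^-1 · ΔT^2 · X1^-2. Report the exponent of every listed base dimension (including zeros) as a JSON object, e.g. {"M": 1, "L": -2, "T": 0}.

{"Θ": 8, "I": -1}

Exponent matrix [Θ,I] × [i,ΔT,X1]:
  Θ: [ 0  1 -3]
  I: [ 1  0  0]
  [Θ]: (-1)·0+(2)·1+(-2)·-3 = 8
  [I]: (-1)·1+(2)·0+(-2)·0 = -1
⇒ Θ^8 I^-1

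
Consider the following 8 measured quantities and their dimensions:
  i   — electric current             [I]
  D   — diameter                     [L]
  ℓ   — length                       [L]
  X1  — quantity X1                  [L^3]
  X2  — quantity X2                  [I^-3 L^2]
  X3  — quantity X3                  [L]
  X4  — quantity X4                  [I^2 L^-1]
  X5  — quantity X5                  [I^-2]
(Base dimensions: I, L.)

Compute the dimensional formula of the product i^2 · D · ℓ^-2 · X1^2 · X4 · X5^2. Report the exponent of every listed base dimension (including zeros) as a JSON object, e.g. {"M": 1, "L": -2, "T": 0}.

Dimensional matrix (I×L by i×D×ℓ×X1×X2×X3×X4×X5):
  I: [ 1  0  0  0 -3  0  2 -2]
  L: [ 0  1  1  3  2  1 -1  0]
  [I]: (2)·1+(1)·0+(-2)·0+(2)·0+(1)·2+(2)·-2 = 0
  [L]: (2)·0+(1)·1+(-2)·1+(2)·3+(1)·-1+(2)·0 = 4
⇒ L^4

{"I": 0, "L": 4}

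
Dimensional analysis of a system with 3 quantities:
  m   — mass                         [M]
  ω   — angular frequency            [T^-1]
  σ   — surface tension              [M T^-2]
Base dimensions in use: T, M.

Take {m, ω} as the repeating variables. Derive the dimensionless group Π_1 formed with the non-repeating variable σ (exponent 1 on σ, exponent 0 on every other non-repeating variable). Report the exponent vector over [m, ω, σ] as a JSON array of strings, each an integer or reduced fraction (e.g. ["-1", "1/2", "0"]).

Write exponents as rows T,M / cols m,ω,σ:
  T: [ 0 -1 -2]
  M: [ 1  0  1]
RREF → pivots at {m,ω} ⇒ r = 2
Pivot set = {m,ω}, free = {σ}
RREF:
  r0: [   1    0    1]
  r1: [   0    1    2]
Fix exponent of σ at 1; solve each RREF row for its pivot's exponent:
  r0: exp(m) + (1)·1 = 0 ⇒ exp(m) = -1
  r1: exp(ω) + (2)·1 = 0 ⇒ exp(ω) = -2
Π_1 = m^-1 · ω^-2 · σ

["-1", "-2", "1"]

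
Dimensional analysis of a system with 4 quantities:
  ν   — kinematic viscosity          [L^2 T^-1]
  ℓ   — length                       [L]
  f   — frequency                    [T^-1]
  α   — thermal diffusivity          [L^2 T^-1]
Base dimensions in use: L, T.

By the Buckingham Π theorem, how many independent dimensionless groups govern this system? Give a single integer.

2

Exponent matrix [L,T] × [ν,ℓ,f,α]:
  L: [ 2  1  0  2]
  T: [-1  0 -1 -1]
Echelon form has 2 nonzero rows (pivots: ν,ℓ)
4 vars − rank 2 = 2 Π groups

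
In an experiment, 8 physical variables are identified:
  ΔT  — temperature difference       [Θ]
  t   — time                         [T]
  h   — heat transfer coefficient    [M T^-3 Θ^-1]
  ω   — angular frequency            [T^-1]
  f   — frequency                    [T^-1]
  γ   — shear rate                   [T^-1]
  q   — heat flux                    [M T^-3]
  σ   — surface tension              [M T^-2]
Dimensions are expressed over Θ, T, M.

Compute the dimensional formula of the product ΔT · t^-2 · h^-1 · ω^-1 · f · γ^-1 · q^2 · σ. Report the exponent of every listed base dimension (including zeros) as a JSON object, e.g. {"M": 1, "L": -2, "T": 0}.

Exponent matrix [Θ,T,M] × [ΔT,t,h,ω,f,γ,q,σ]:
  Θ: [ 1  0 -1  0  0  0  0  0]
  T: [ 0  1 -3 -1 -1 -1 -3 -2]
  M: [ 0  0  1  0  0  0  1  1]
  [Θ]: (1)·1+(-2)·0+(-1)·-1+(-1)·0+(1)·0+(-1)·0+(2)·0+(1)·0 = 2
  [T]: (1)·0+(-2)·1+(-1)·-3+(-1)·-1+(1)·-1+(-1)·-1+(2)·-3+(1)·-2 = -6
  [M]: (1)·0+(-2)·0+(-1)·1+(-1)·0+(1)·0+(-1)·0+(2)·1+(1)·1 = 2
⇒ Θ^2 T^-6 M^2

{"Θ": 2, "T": -6, "M": 2}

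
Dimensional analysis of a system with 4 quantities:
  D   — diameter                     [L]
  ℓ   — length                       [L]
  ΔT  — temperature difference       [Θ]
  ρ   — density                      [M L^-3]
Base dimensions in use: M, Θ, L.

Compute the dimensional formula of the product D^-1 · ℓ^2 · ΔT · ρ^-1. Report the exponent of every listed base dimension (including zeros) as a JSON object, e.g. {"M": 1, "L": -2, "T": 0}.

{"M": -1, "Θ": 1, "L": 4}

Exponent matrix [M,Θ,L] × [D,ℓ,ΔT,ρ]:
  M: [ 0  0  0  1]
  Θ: [ 0  0  1  0]
  L: [ 1  1  0 -3]
  [M]: (-1)·0+(2)·0+(1)·0+(-1)·1 = -1
  [Θ]: (-1)·0+(2)·0+(1)·1+(-1)·0 = 1
  [L]: (-1)·1+(2)·1+(1)·0+(-1)·-3 = 4
⇒ M^-1 Θ L^4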